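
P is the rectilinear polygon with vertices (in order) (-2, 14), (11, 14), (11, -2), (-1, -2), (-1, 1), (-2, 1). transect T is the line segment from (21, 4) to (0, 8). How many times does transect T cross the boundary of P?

1

The segment meets the boundary at (11,5.905).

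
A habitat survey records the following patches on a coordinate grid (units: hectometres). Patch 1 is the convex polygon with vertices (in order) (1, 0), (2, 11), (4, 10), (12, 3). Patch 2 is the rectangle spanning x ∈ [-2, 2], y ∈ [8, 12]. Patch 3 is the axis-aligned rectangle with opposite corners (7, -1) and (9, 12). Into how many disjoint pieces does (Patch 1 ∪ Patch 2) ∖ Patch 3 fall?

(Patch 1 ∪ Patch 2) ∖ Patch 3 splits into 2 disjoint pieces (area 63.2443, area 5.1648).

2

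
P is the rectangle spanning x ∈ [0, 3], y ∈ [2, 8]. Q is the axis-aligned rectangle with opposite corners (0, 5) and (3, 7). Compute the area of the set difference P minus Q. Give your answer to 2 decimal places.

|P∩Q|: x∈[0,3], y∈[5,7] → 3·2 = 6.
|P| = 18.
|P ∖ Q| = |P| − |P∩Q| = 18 − 6 = 12.00.

12.00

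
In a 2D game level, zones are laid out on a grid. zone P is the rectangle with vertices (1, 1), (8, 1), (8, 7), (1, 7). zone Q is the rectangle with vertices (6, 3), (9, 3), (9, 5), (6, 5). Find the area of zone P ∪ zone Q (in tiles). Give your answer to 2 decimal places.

44.00

By inclusion–exclusion:
Individual areas: |zone P| = 42, |zone Q| = 6.
|zone P∩zone Q|: x∈[6,8], y∈[3,5] → 2·2 = 4.
|zone P ∪ zone Q| = 48 − 4 = 44.00.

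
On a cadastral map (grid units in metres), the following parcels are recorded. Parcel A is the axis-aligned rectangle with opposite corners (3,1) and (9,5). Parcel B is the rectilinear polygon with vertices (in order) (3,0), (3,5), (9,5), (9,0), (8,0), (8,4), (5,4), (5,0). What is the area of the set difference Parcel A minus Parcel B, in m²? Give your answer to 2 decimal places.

|Parcel A| = 24, |Parcel A∩Parcel B| = 15.
|Parcel A ∖ Parcel B| = |Parcel A| − |Parcel A∩Parcel B| = 24 − 15 = 9.00.

9.00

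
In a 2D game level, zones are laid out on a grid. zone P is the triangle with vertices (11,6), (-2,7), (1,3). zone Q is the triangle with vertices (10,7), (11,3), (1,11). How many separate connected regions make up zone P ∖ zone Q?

zone P ∖ zone Q splits into 2 disjoint pieces (area 0.1005, area 22.3675).

2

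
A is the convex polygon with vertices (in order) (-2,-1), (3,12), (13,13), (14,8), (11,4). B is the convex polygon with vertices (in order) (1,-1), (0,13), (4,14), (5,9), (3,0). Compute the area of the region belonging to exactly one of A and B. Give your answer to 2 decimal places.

|A| = 125.5, |B| = 51.5, |A∩B| = 33.6019.
|A △ B| = |A| + |B| − 2·|A∩B| = 125.5 + 51.5 − 67.2038 = 109.80.

109.80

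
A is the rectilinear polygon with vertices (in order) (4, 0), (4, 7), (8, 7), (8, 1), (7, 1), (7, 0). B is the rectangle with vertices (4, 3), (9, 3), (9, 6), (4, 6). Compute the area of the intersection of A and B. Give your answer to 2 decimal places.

The intersection is the polygon with vertices (4,6), (8,6), (8,3), (4,3).
By the shoelace formula its area is 12.00.

12.00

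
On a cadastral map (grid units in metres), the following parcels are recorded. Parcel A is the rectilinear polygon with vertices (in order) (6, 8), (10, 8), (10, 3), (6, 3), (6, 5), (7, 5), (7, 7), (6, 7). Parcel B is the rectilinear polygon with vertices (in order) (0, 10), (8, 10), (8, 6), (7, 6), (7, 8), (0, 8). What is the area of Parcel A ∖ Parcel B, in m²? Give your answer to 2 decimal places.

|Parcel A| = 18, |Parcel A∩Parcel B| = 2.
|Parcel A ∖ Parcel B| = |Parcel A| − |Parcel A∩Parcel B| = 18 − 2 = 16.00.

16.00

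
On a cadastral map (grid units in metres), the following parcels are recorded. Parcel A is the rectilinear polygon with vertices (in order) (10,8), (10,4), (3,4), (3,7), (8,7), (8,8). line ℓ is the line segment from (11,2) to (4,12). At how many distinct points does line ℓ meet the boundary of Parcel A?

2

The segment meets the boundary at (7.5,7), (9.6,4).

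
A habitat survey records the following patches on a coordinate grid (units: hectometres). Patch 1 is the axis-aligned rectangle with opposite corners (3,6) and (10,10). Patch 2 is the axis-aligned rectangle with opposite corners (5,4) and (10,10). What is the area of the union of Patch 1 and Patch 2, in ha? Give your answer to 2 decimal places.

By inclusion–exclusion:
Individual areas: |Patch 1| = 28, |Patch 2| = 30.
|Patch 1∩Patch 2|: x∈[5,10], y∈[6,10] → 5·4 = 20.
|Patch 1 ∪ Patch 2| = 58 − 20 = 38.00.

38.00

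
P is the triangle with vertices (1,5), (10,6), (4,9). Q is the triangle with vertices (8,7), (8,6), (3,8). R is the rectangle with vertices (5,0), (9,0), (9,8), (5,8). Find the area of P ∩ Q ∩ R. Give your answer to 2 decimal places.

2.10

The intersection is the polygon with vertices (8,7), (8,6), (5,7.2), (5,7.6).
By the shoelace formula its area is 2.10.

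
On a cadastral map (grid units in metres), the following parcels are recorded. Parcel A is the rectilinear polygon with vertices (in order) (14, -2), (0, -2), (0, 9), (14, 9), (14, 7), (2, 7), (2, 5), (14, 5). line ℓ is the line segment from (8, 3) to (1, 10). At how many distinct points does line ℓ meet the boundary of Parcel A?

3

The segment meets the boundary at (2,9), (4,7), (6,5).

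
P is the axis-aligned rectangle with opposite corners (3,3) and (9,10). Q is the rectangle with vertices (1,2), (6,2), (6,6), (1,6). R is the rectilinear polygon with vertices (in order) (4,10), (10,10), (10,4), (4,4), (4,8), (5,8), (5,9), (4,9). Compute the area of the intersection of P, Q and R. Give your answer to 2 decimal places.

4.00

The intersection is the polygon with vertices (6,6), (6,4), (4,4), (4,6).
By the shoelace formula its area is 4.00.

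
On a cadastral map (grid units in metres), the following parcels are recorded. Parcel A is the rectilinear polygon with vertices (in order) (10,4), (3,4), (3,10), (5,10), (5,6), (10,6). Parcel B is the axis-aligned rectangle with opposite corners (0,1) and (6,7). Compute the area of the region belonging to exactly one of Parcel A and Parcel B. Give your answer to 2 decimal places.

|Parcel A| = 22, |Parcel B| = 36, |Parcel A∩Parcel B| = 8.
|Parcel A △ Parcel B| = |Parcel A| + |Parcel B| − 2·|Parcel A∩Parcel B| = 22 + 36 − 16 = 42.00.

42.00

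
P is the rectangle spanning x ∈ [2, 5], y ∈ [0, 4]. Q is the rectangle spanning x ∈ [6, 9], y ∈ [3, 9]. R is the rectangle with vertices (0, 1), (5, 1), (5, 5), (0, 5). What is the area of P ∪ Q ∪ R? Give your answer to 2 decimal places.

41.00

By inclusion–exclusion:
Individual areas: |P| = 12, |Q| = 18, |R| = 20.
|P∩Q| = 0 (no overlap).
|P∩R|: x∈[2,5], y∈[1,4] → 3·3 = 9.
|Q∩R| = 0 (no overlap).
|P∩Q∩R| = 0.
|P ∪ Q ∪ R| = 50 − 9 + 0 = 41.00.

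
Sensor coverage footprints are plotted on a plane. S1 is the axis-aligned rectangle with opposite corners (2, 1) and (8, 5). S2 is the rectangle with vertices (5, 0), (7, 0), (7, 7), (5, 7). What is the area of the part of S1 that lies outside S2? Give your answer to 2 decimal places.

|S1∩S2|: x∈[5,7], y∈[1,5] → 2·4 = 8.
|S1| = 24.
|S1 ∖ S2| = |S1| − |S1∩S2| = 24 − 8 = 16.00.

16.00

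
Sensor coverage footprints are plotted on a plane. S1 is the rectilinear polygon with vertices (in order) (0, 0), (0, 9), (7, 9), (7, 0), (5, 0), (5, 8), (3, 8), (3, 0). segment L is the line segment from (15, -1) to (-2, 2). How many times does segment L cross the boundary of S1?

The segment meets the boundary at (0,1.647), (3,1.118), (5,0.765), (7,0.412).

4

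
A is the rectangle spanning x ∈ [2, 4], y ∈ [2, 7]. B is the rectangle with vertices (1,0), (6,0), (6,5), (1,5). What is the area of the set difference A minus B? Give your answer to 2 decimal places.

4.00

|A∩B|: x∈[2,4], y∈[2,5] → 2·3 = 6.
|A| = 10.
|A ∖ B| = |A| − |A∩B| = 10 − 6 = 4.00.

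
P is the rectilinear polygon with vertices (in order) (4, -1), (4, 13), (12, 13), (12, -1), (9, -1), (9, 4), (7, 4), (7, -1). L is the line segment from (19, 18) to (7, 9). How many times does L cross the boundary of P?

1

The segment meets the boundary at (12,12.75).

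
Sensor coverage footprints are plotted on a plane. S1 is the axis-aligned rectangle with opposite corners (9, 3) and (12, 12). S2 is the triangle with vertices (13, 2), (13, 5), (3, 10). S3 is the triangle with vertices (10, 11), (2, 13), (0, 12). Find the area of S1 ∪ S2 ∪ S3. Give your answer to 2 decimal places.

By inclusion–exclusion:
Individual areas: |S1| = 27, |S2| = 15, |S3| = 6.
|S1∩S2| = 6.725.
|S1∩S3| = 0.075.
|S2∩S3| = 0.
|S1∩S2∩S3| = 0.
|S1 ∪ S2 ∪ S3| = 48 − 6.8 + 0 = 41.20.

41.20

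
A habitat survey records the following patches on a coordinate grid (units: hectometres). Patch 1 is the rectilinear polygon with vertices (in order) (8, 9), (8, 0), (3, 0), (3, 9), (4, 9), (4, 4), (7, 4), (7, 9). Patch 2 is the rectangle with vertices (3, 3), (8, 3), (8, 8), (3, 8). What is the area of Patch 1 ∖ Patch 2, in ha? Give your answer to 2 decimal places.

|Patch 1| = 30, |Patch 1∩Patch 2| = 13.
|Patch 1 ∖ Patch 2| = |Patch 1| − |Patch 1∩Patch 2| = 30 − 13 = 17.00.

17.00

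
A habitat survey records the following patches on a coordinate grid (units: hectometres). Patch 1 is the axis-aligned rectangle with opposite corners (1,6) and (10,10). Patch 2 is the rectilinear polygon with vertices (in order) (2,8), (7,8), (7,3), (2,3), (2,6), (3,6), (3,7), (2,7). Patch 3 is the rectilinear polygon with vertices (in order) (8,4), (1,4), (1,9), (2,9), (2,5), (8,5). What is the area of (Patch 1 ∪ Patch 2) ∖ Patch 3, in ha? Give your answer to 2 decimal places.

43.00

|Patch 1 ∪ Patch 2| = 51.
|(Patch 1 ∪ Patch 2) ∩ Patch 3| = 8.
|(Patch 1 ∪ Patch 2) ∖ Patch 3| = 51 − 8 = 43.00.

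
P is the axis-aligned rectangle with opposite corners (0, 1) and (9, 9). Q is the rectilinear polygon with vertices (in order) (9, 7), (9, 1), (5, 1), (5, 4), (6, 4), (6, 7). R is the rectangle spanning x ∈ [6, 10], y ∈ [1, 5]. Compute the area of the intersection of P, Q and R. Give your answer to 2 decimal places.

12.00

The intersection is the polygon with vertices (6,1), (6,4), (6,5), (9,5), (9,1).
By the shoelace formula its area is 12.00.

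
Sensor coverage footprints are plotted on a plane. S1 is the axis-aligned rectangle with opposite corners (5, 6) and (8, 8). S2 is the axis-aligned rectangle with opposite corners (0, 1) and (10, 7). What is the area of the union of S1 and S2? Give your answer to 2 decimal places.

63.00

By inclusion–exclusion:
Individual areas: |S1| = 6, |S2| = 60.
|S1∩S2|: x∈[5,8], y∈[6,7] → 3·1 = 3.
|S1 ∪ S2| = 66 − 3 = 63.00.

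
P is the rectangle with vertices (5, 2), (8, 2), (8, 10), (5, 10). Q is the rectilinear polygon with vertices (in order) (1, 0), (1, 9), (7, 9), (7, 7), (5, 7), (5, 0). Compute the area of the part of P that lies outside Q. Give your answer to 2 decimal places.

20.00

|P| = 24, |P∩Q| = 4.
|P ∖ Q| = |P| − |P∩Q| = 24 − 4 = 20.00.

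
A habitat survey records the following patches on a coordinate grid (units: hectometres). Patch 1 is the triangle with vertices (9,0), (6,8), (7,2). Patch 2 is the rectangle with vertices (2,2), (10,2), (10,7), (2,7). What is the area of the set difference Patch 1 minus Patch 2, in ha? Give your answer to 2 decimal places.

|Patch 1| = 5, |Patch 1∩Patch 2| = 3.6458.
|Patch 1 ∖ Patch 2| = |Patch 1| − |Patch 1∩Patch 2| = 5 − 3.6458 = 1.35.

1.35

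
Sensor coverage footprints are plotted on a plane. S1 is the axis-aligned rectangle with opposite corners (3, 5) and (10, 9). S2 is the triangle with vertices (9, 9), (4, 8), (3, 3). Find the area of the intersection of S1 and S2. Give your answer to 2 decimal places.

The intersection is the polygon with vertices (3.4,5), (4,8), (9,9), (5,5).
By the shoelace formula its area is 10.40.

10.40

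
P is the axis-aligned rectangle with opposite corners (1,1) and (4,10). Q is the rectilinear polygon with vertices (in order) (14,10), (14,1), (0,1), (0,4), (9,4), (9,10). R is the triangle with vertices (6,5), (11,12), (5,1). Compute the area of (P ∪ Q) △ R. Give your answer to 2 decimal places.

92.78

|P ∪ Q| = 90.
|(P ∪ Q) ∩ R| = 1.8585.
|(P ∪ Q) △ R| = 90 + 6.5 − 3.7171 = 92.78.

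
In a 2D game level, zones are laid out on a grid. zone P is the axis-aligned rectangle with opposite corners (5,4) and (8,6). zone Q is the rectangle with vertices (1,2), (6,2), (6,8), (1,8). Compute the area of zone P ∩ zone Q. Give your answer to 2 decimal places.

|zone P∩zone Q|: x∈[5,6], y∈[4,6] → 1·2 = 2.

2.00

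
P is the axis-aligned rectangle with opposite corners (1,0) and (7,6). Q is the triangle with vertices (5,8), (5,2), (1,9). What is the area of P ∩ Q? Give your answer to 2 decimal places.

The intersection is the polygon with vertices (5,6), (5,2), (2.714,6).
By the shoelace formula its area is 4.57.

4.57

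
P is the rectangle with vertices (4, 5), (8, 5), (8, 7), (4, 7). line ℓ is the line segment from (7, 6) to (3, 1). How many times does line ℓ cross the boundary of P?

1

The segment meets the boundary at (6.2,5).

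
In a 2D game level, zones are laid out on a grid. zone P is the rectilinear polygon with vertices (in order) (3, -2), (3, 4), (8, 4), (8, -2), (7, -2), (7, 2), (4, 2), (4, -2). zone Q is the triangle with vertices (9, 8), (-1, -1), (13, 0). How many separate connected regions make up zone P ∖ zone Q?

3

zone P ∖ zone Q splits into 3 disjoint pieces (area 1.3214, area 1.0889, area 1.6071).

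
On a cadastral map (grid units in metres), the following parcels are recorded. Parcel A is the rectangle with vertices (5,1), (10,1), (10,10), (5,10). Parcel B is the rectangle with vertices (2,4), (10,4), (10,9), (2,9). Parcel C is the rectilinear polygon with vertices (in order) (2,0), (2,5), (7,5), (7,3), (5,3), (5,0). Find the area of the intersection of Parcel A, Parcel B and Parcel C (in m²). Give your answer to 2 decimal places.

The intersection is the polygon with vertices (5,4), (5,5), (7,5), (7,4).
By the shoelace formula its area is 2.00.

2.00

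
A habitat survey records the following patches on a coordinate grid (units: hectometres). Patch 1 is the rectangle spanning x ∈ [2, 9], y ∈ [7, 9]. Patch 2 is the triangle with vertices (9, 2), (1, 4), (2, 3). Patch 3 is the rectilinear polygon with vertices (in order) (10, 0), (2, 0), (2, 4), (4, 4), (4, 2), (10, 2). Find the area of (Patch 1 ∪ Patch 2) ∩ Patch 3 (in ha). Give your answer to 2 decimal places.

|Patch 1 ∪ Patch 2| = 17.
|(Patch 1 ∪ Patch 2) ∩ Patch 3| = 1.29.

1.29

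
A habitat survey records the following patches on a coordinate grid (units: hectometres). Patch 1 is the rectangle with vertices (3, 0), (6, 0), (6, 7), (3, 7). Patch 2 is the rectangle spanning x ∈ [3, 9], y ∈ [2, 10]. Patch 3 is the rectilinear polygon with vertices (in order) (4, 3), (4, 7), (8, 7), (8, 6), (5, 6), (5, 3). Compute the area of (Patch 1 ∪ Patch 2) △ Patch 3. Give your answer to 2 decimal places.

|Patch 1 ∪ Patch 2| = 54.
|(Patch 1 ∪ Patch 2) ∩ Patch 3| = 7.
|(Patch 1 ∪ Patch 2) △ Patch 3| = 54 + 7 − 14 = 47.00.

47.00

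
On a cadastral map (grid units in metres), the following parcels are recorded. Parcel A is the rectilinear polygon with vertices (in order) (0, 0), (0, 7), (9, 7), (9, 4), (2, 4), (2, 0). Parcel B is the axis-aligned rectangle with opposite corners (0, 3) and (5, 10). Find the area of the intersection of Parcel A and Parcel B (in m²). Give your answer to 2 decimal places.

The intersection is the polygon with vertices (0,7), (5,7), (5,4), (2,4), (2,3), (0,3).
By the shoelace formula its area is 17.00.

17.00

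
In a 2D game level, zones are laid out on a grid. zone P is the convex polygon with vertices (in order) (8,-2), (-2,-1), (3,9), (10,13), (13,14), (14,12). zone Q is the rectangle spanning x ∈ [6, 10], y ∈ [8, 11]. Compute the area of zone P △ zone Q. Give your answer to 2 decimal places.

123.64

|zone P| = 135.5, |zone Q| = 12, |zone P∩zone Q| = 11.9286.
|zone P △ zone Q| = |zone P| + |zone Q| − 2·|zone P∩zone Q| = 135.5 + 12 − 23.8571 = 123.64.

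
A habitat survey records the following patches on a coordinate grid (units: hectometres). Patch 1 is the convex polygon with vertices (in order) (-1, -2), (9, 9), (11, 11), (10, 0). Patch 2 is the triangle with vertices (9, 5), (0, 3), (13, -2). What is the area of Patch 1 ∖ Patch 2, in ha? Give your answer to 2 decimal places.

34.90

|Patch 1| = 60.5, |Patch 1∩Patch 2| = 25.5966.
|Patch 1 ∖ Patch 2| = |Patch 1| − |Patch 1∩Patch 2| = 60.5 − 25.5966 = 34.90.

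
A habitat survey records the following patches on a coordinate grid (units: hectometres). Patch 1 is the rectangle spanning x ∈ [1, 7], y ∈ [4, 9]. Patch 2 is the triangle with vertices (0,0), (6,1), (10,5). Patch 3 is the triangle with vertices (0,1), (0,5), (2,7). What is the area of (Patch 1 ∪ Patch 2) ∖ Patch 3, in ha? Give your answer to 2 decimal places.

39.00

|Patch 1 ∪ Patch 2| = 40.
|(Patch 1 ∪ Patch 2) ∩ Patch 3| = 1.
|(Patch 1 ∪ Patch 2) ∖ Patch 3| = 40 − 1 = 39.00.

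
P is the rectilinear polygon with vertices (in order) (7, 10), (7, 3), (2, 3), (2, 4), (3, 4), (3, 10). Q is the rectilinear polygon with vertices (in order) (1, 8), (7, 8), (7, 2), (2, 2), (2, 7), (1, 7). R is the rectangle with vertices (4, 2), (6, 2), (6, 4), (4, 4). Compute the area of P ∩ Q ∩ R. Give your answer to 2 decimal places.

2.00

The intersection is the polygon with vertices (4,3), (4,4), (6,4), (6,3).
By the shoelace formula its area is 2.00.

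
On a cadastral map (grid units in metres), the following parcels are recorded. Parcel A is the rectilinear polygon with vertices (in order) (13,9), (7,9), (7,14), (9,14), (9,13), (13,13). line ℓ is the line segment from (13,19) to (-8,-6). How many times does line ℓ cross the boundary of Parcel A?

The segment meets the boundary at (7,11.857), (8.8,14).

2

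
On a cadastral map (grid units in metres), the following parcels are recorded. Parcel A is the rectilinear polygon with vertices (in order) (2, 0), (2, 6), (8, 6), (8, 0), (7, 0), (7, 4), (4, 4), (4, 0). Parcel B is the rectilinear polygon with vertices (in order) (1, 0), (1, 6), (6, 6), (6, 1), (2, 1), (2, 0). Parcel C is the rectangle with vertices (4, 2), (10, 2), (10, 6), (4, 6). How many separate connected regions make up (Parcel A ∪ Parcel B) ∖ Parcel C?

2

(Parcel A ∪ Parcel B) ∖ Parcel C splits into 2 disjoint pieces (area 2, area 20).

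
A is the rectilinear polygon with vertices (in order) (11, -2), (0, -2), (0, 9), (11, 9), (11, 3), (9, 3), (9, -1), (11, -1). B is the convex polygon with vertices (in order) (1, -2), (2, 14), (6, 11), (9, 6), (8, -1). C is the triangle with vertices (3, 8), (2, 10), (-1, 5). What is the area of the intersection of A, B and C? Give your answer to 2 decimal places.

The intersection is the polygon with vertices (1.688,9), (2.5,9), (3,8), (1.557,6.918).
By the shoelace formula its area is 1.84.

1.84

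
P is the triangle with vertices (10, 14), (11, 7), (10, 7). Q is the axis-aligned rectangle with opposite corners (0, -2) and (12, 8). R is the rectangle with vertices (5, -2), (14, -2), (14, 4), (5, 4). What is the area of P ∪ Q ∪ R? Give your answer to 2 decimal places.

By inclusion–exclusion:
Individual areas: |P| = 3.5, |Q| = 120, |R| = 54.
|P∩Q| = 0.9286.
|P∩R| = 0.
|Q∩R|: x∈[5,12], y∈[-2,4] → 7·6 = 42.
|P∩Q∩R| = 0.
|P ∪ Q ∪ R| = 177.5 − 42.9286 + 0 = 134.57.

134.57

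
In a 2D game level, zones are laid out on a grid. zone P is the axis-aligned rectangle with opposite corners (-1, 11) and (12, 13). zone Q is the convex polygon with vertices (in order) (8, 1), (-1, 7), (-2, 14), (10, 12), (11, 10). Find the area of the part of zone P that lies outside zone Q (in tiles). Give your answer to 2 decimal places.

6.75

|zone P| = 26, |zone P∩zone Q| = 19.25.
|zone P ∖ zone Q| = |zone P| − |zone P∩zone Q| = 26 − 19.25 = 6.75.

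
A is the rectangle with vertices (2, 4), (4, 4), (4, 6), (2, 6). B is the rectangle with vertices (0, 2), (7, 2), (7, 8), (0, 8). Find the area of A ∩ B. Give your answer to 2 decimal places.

4.00

|A∩B|: x∈[2,4], y∈[4,6] → 2·2 = 4.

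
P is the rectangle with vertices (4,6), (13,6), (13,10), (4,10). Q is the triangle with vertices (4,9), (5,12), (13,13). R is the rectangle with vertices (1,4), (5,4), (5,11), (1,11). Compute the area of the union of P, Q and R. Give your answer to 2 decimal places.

70.04

By inclusion–exclusion:
Individual areas: |P| = 36, |Q| = 11.5, |R| = 28.
|P∩Q| = 0.9583.
|P∩R|: x∈[4,5], y∈[6,10] → 1·4 = 4.
|Q∩R| = 1.1111.
|P∩Q∩R| = 0.6111.
|P ∪ Q ∪ R| = 75.5 − 6.0694 + 0.6111 = 70.04.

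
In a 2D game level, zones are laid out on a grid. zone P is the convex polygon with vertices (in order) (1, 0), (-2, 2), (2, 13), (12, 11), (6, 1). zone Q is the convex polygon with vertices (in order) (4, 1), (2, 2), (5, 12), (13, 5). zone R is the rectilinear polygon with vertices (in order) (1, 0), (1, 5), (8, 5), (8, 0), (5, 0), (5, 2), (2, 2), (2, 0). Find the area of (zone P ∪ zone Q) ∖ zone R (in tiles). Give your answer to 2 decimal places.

97.33

|zone P ∪ zone Q| = 120.9826.
|(zone P ∪ zone Q) ∩ zone R| = 23.6566.
|(zone P ∪ zone Q) ∖ zone R| = 120.9826 − 23.6566 = 97.33.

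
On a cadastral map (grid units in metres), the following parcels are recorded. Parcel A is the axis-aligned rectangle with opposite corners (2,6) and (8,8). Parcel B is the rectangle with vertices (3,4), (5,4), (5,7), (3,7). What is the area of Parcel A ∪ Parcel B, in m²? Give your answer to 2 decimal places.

16.00

By inclusion–exclusion:
Individual areas: |Parcel A| = 12, |Parcel B| = 6.
|Parcel A∩Parcel B|: x∈[3,5], y∈[6,7] → 2·1 = 2.
|Parcel A ∪ Parcel B| = 18 − 2 = 16.00.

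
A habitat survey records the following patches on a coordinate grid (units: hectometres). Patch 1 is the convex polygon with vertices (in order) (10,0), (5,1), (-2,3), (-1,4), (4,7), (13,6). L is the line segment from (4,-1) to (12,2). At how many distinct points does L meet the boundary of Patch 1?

2

The segment meets the boundary at (10.769,1.538), (7.826,0.435).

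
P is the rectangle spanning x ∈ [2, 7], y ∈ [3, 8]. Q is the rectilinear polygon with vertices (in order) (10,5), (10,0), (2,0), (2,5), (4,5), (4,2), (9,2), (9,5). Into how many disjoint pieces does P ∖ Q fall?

1

P ∖ Q is a single connected region.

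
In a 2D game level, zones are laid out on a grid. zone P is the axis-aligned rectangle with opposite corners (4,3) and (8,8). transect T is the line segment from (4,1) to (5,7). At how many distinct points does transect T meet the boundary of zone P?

1

The segment meets the boundary at (4.333,3).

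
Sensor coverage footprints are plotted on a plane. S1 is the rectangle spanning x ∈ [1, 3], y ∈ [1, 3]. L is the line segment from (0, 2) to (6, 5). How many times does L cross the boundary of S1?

2

The segment meets the boundary at (2,3), (1,2.5).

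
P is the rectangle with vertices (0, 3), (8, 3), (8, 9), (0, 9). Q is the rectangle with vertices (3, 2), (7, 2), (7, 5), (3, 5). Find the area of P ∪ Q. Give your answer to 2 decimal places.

52.00

By inclusion–exclusion:
Individual areas: |P| = 48, |Q| = 12.
|P∩Q|: x∈[3,7], y∈[3,5] → 4·2 = 8.
|P ∪ Q| = 60 − 8 = 52.00.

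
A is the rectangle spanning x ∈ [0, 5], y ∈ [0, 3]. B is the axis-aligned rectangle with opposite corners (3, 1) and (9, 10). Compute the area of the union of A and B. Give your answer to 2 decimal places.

65.00

By inclusion–exclusion:
Individual areas: |A| = 15, |B| = 54.
|A∩B|: x∈[3,5], y∈[1,3] → 2·2 = 4.
|A ∪ B| = 69 − 4 = 65.00.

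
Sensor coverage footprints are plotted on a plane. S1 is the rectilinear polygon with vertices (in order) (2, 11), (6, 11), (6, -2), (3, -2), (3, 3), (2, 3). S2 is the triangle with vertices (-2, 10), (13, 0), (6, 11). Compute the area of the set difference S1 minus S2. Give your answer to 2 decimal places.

|S1| = 47, |S1∩S2| = 19.
|S1 ∖ S2| = |S1| − |S1∩S2| = 47 − 19 = 28.00.

28.00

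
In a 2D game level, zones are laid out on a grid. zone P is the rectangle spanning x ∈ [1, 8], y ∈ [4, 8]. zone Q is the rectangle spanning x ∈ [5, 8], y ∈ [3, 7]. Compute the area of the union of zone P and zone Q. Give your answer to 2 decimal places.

31.00

By inclusion–exclusion:
Individual areas: |zone P| = 28, |zone Q| = 12.
|zone P∩zone Q|: x∈[5,8], y∈[4,7] → 3·3 = 9.
|zone P ∪ zone Q| = 40 − 9 = 31.00.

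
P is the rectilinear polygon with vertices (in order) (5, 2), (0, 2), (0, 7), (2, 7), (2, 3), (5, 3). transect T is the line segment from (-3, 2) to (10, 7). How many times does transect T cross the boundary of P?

2

The segment meets the boundary at (2,3.923), (0,3.154).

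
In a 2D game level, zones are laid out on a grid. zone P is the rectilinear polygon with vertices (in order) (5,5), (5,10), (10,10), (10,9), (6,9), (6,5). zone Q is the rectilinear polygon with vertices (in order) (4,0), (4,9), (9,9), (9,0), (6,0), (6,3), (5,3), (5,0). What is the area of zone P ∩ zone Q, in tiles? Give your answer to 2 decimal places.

4.00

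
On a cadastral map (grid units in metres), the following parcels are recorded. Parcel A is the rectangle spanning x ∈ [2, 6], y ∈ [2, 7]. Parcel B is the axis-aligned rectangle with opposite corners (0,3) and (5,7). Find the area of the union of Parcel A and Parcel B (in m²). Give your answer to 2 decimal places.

28.00

By inclusion–exclusion:
Individual areas: |Parcel A| = 20, |Parcel B| = 20.
|Parcel A∩Parcel B|: x∈[2,5], y∈[3,7] → 3·4 = 12.
|Parcel A ∪ Parcel B| = 40 − 12 = 28.00.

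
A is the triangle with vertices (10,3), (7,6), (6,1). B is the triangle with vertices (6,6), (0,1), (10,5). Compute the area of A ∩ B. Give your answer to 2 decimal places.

2.21

The intersection is the polygon with vertices (8.571,4.429), (6.522,3.609), (6.952,5.762), (7.333,5.667).
By the shoelace formula its area is 2.21.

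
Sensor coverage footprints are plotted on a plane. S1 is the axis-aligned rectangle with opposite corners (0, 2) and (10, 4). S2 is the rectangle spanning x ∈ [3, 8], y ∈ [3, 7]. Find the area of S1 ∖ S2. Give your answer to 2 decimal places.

15.00

|S1∩S2|: x∈[3,8], y∈[3,4] → 5·1 = 5.
|S1| = 20.
|S1 ∖ S2| = |S1| − |S1∩S2| = 20 − 5 = 15.00.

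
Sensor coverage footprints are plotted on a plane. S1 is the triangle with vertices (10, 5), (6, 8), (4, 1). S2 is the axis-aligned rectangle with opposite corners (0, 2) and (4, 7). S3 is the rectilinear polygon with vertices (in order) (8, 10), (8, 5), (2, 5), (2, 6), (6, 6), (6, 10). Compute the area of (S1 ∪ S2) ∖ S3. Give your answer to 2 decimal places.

|S1 ∪ S2| = 37.
|(S1 ∪ S2) ∩ S3| = 7.2143.
|(S1 ∪ S2) ∖ S3| = 37 − 7.2143 = 29.79.

29.79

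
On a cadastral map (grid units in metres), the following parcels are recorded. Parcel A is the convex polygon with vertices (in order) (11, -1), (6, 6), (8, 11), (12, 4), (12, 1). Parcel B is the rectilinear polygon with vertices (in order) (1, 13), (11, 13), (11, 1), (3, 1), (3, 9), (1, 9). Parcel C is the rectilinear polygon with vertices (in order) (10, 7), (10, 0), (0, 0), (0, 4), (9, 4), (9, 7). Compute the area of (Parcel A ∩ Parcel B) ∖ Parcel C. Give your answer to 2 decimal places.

20.70

|Parcel A ∩ Parcel B| = 28.1964.
|(Parcel A ∩ Parcel B) ∩ Parcel C| = 7.5.
|(Parcel A ∩ Parcel B) ∖ Parcel C| = 28.1964 − 7.5 = 20.70.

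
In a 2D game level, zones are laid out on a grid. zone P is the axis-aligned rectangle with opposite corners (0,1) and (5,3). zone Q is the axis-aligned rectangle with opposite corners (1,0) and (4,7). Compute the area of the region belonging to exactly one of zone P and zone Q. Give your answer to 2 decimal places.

|zone P∩zone Q|: x∈[1,4], y∈[1,3] → 3·2 = 6.
|zone P △ zone Q| = |zone P| + |zone Q| − 2·|zone P∩zone Q| = 10 + 21 − 12 = 19.00.

19.00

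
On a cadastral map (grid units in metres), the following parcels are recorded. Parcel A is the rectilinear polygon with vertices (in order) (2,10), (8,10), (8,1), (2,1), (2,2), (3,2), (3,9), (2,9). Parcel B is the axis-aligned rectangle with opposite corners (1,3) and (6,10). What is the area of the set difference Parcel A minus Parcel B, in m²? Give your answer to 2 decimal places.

25.00

|Parcel A| = 47, |Parcel A∩Parcel B| = 22.
|Parcel A ∖ Parcel B| = |Parcel A| − |Parcel A∩Parcel B| = 47 − 22 = 25.00.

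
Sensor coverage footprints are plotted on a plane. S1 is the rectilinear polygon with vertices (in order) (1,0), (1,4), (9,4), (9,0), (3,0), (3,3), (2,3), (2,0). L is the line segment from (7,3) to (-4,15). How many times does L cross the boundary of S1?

1

The segment meets the boundary at (6.083,4).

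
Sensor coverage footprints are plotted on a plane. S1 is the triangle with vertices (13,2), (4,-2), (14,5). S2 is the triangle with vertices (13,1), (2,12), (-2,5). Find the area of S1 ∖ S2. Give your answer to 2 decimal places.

9.43

|S1| = 11.5, |S1∩S2| = 2.0728.
|S1 ∖ S2| = |S1| − |S1∩S2| = 11.5 − 2.0728 = 9.43.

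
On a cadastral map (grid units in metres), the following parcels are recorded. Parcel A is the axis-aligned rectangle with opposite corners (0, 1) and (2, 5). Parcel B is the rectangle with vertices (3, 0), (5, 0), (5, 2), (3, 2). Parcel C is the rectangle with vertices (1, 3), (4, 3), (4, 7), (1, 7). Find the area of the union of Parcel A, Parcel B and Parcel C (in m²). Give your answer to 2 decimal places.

By inclusion–exclusion:
Individual areas: |Parcel A| = 8, |Parcel B| = 4, |Parcel C| = 12.
|Parcel A∩Parcel B| = 0 (no overlap).
|Parcel A∩Parcel C|: x∈[1,2], y∈[3,5] → 1·2 = 2.
|Parcel B∩Parcel C| = 0 (no overlap).
|Parcel A∩Parcel B∩Parcel C| = 0.
|Parcel A ∪ Parcel B ∪ Parcel C| = 24 − 2 + 0 = 22.00.

22.00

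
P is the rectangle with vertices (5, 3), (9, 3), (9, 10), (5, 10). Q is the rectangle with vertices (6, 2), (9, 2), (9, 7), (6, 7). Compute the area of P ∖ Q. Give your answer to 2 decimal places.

|P∩Q|: x∈[6,9], y∈[3,7] → 3·4 = 12.
|P| = 28.
|P ∖ Q| = |P| − |P∩Q| = 28 − 12 = 16.00.

16.00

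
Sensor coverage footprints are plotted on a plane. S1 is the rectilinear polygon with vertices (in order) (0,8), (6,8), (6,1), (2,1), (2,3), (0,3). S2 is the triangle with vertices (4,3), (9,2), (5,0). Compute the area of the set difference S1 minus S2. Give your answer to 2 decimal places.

35.07

|S1| = 38, |S1∩S2| = 2.9333.
|S1 ∖ S2| = |S1| − |S1∩S2| = 38 − 2.9333 = 35.07.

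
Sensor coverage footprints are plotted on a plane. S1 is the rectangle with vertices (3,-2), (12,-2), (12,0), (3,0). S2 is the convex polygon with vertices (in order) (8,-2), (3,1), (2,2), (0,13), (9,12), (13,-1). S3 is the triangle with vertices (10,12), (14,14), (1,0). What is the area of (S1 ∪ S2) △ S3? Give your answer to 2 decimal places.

|S1 ∪ S2| = 136.2667.
|(S1 ∪ S2) ∩ S3| = 9.0969.
|(S1 ∪ S2) △ S3| = 136.2667 + 15 − 18.1937 = 133.07.

133.07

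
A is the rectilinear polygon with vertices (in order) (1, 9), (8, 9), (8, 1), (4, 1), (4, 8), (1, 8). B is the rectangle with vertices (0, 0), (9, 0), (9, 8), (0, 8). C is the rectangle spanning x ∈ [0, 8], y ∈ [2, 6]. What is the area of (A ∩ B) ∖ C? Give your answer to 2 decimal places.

|A ∩ B| = 28.
|(A ∩ B) ∩ C| = 16.
|(A ∩ B) ∖ C| = 28 − 16 = 12.00.

12.00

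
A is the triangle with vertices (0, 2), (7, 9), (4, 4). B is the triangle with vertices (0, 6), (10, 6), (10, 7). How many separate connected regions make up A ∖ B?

A ∖ B splits into 2 disjoint pieces (area 5.2, area 1.2506).

2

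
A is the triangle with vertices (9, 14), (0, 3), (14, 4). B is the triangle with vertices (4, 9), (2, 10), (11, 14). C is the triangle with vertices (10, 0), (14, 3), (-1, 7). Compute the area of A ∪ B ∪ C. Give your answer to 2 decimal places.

98.80

By inclusion–exclusion:
Individual areas: |A| = 72.5, |B| = 8.5, |C| = 30.5.
|A∩B| = 1.7153.
|A∩C| = 10.9828.
|B∩C| = 0.
|A∩B∩C| = 0.
|A ∪ B ∪ C| = 111.5 − 12.6982 + 0 = 98.80.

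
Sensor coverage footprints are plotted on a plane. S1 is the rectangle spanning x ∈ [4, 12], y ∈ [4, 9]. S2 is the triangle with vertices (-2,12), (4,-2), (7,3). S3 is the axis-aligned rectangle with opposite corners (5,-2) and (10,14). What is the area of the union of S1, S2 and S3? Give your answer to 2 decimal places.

124.17

By inclusion–exclusion:
Individual areas: |S1| = 40, |S2| = 36, |S3| = 80.
|S1∩S2| = 2.
|S1∩S3|: x∈[5,10], y∈[4,9] → 5·5 = 25.
|S2∩S3| = 5.3333.
|S1∩S2∩S3| = 0.5.
|S1 ∪ S2 ∪ S3| = 156 − 32.3333 + 0.5 = 124.17.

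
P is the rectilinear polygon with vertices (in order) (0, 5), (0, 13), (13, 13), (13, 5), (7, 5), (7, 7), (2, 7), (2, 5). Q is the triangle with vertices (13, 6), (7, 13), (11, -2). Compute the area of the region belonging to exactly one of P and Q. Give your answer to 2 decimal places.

|P| = 94, |Q| = 31, |P∩Q| = 18.3417.
|P △ Q| = |P| + |Q| − 2·|P∩Q| = 94 + 31 − 36.6833 = 88.32.

88.32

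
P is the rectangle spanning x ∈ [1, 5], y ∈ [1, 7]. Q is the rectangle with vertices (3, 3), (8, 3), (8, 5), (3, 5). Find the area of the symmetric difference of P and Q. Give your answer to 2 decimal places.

|P∩Q|: x∈[3,5], y∈[3,5] → 2·2 = 4.
|P △ Q| = |P| + |Q| − 2·|P∩Q| = 24 + 10 − 8 = 26.00.

26.00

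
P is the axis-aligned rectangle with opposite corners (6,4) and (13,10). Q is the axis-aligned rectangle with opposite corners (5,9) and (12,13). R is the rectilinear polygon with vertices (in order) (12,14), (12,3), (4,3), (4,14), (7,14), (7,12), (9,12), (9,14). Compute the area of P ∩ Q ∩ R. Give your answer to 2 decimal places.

The intersection is the polygon with vertices (12,10), (12,9), (6,9), (6,10).
By the shoelace formula its area is 6.00.

6.00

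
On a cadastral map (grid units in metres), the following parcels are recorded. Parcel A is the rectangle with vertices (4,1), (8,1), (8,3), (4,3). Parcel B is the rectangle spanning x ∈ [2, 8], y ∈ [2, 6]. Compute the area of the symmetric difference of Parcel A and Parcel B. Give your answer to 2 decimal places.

24.00

|Parcel A∩Parcel B|: x∈[4,8], y∈[2,3] → 4·1 = 4.
|Parcel A △ Parcel B| = |Parcel A| + |Parcel B| − 2·|Parcel A∩Parcel B| = 8 + 24 − 8 = 24.00.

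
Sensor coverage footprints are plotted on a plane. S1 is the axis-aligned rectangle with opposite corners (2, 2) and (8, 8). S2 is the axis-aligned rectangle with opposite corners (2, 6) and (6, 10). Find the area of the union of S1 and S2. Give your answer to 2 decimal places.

44.00

By inclusion–exclusion:
Individual areas: |S1| = 36, |S2| = 16.
|S1∩S2|: x∈[2,6], y∈[6,8] → 4·2 = 8.
|S1 ∪ S2| = 52 − 8 = 44.00.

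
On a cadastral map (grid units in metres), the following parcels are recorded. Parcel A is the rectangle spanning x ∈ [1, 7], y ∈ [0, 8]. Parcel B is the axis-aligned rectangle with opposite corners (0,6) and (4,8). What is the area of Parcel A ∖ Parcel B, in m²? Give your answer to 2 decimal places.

42.00

|Parcel A∩Parcel B|: x∈[1,4], y∈[6,8] → 3·2 = 6.
|Parcel A| = 48.
|Parcel A ∖ Parcel B| = |Parcel A| − |Parcel A∩Parcel B| = 48 − 6 = 42.00.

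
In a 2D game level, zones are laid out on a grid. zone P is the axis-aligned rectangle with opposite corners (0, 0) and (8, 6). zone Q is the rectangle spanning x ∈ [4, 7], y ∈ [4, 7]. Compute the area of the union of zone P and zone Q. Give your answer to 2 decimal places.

By inclusion–exclusion:
Individual areas: |zone P| = 48, |zone Q| = 9.
|zone P∩zone Q|: x∈[4,7], y∈[4,6] → 3·2 = 6.
|zone P ∪ zone Q| = 57 − 6 = 51.00.

51.00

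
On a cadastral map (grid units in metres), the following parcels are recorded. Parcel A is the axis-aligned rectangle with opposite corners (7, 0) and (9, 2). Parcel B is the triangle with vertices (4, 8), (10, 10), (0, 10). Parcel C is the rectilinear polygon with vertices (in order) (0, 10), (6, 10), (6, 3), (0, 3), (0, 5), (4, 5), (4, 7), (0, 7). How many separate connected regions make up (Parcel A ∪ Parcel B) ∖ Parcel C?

2

(Parcel A ∪ Parcel B) ∖ Parcel C splits into 2 disjoint pieces (area 4, area 2.6667).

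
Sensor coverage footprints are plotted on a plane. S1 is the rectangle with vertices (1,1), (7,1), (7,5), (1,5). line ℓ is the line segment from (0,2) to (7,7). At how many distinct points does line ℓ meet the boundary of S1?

The segment meets the boundary at (4.2,5), (1,2.714).

2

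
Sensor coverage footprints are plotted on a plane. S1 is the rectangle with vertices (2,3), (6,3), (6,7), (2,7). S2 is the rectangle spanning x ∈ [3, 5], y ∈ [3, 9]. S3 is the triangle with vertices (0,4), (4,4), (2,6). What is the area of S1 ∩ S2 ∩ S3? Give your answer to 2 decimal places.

0.50

The intersection is the polygon with vertices (3,5), (4,4), (3,4).
By the shoelace formula its area is 0.50.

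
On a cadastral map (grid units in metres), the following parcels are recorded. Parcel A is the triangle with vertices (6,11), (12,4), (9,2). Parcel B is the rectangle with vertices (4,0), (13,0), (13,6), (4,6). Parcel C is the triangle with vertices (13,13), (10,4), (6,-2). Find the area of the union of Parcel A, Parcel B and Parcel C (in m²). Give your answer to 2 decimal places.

By inclusion–exclusion:
Individual areas: |Parcel A| = 16.5, |Parcel B| = 54, |Parcel C| = 9.
|Parcel A∩Parcel B| = 9.9524.
|Parcel A∩Parcel C| = 3.4404.
|Parcel B∩Parcel C| = 5.3333.
|Parcel A∩Parcel B∩Parcel C| = 3.3252.
|Parcel A ∪ Parcel B ∪ Parcel C| = 79.5 − 18.7261 + 3.3252 = 64.10.

64.10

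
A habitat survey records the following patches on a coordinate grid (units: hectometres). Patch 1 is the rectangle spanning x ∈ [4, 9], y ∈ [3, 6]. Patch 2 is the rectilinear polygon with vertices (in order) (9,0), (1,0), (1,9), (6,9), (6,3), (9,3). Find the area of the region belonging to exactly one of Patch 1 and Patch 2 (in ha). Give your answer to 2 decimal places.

57.00

|Patch 1| = 15, |Patch 2| = 54, |Patch 1∩Patch 2| = 6.
|Patch 1 △ Patch 2| = |Patch 1| + |Patch 2| − 2·|Patch 1∩Patch 2| = 15 + 54 − 12 = 57.00.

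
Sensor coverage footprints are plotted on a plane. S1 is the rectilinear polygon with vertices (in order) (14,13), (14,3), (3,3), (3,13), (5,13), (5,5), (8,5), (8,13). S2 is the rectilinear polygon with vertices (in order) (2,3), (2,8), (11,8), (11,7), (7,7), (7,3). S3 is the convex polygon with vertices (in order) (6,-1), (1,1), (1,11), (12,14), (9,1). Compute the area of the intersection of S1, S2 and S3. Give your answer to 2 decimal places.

16.50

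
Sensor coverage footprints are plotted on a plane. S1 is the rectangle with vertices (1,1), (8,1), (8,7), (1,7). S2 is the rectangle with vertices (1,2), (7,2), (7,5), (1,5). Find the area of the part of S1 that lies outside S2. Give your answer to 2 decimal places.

24.00

|S1∩S2|: x∈[1,7], y∈[2,5] → 6·3 = 18.
|S1| = 42.
|S1 ∖ S2| = |S1| − |S1∩S2| = 42 − 18 = 24.00.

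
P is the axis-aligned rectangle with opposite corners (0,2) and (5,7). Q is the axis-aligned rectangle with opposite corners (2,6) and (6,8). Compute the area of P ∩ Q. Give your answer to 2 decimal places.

|P∩Q|: x∈[2,5], y∈[6,7] → 3·1 = 3.

3.00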